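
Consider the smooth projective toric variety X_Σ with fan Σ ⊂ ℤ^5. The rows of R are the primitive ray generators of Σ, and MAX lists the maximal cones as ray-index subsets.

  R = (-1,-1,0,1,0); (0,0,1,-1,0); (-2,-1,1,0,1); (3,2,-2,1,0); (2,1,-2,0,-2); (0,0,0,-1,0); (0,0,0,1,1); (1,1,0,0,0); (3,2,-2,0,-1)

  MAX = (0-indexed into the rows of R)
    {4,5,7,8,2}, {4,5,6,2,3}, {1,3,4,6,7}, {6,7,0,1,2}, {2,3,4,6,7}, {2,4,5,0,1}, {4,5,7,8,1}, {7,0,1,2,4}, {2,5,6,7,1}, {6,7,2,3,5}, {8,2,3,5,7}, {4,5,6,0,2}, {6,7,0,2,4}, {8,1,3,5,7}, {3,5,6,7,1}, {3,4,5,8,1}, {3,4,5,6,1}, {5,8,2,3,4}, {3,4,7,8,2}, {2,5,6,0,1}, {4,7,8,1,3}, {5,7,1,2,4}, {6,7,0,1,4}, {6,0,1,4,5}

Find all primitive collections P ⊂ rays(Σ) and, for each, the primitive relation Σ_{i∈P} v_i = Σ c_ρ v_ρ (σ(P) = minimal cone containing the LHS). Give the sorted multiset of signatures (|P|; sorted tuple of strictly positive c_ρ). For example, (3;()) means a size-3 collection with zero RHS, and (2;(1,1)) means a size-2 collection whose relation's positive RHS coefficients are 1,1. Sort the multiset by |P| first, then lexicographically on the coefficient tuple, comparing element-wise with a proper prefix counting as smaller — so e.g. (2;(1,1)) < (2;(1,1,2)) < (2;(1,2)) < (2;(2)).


Σ has 9 primitive collections:

  P={6,8}:  v_{6} + v_{8} = v_{3} — sig = (2;(1))
  P={0,8}:  v_{0} + v_{8} = v_{4} + v_{6} — sig = (2;(1,1))
  P={0,3}:  v_{0} + v_{3} = v_{4} + 2·v_{6} — sig = (2;(1,2))
  P={0,5,7}:  v_{0} + v_{5} + v_{7} = 0 — sig = (3;())
  P={1,2,8}:  v_{1} + v_{2} + v_{8} = v_{5} + v_{7} — sig = (3;(1,1))
  P={1,2,3}:  v_{1} + v_{2} + v_{3} = v_{5} + v_{6} + v_{7} — sig = (3;(1,1,1))
  P={1,2,4,6}:  v_{1} + v_{2} + v_{4} + v_{6} = 0 — sig = (4;())
  P={4,5,6,7}:  v_{4} + v_{5} + v_{6} + v_{7} = v_{8} — sig = (4;(1))
  P={3,4,5,7}:  v_{3} + v_{4} + v_{5} + v_{7} = 2·v_{8} — sig = (4;(2))

Sorted signature multiset PRS(X):
[(2;(1)), (2;(1,1)), (2;(1,2)), (3;()), (3;(1,1)), (3;(1,1,1)), (4;()), (4;(1)), (4;(2))]


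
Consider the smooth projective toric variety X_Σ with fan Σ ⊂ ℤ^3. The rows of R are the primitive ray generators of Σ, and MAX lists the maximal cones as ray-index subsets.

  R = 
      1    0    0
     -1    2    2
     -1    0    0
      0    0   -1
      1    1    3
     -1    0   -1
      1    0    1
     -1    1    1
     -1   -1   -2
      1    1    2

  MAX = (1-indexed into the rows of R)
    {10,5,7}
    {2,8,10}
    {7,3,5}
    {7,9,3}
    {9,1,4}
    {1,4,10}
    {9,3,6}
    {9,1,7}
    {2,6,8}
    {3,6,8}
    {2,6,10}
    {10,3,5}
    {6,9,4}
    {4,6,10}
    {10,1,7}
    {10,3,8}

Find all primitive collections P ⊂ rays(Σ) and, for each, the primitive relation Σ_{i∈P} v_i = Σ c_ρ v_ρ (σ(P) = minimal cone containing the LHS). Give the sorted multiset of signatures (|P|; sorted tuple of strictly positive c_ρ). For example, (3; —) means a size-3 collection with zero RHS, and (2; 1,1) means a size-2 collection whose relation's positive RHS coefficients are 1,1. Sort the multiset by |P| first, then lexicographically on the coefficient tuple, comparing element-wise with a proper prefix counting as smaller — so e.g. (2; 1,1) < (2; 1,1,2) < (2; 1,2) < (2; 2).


|primitive collections| = 24. Relations:

  P = {1,3}:  v_{1} + v_{3} = 0  ⟹  sig = (2; —)
  P = {6,7}:  v_{6} + v_{7} = 0  ⟹  sig = (2; —)
  P = {9,10}:  v_{9} + v_{10} = 0  ⟹  sig = (2; —)
  P = {1,6}:  v_{1} + v_{6} = v_{4}  ⟹  sig = (2; 1)
  P = {3,4}:  v_{3} + v_{4} = v_{6}  ⟹  sig = (2; 1)
  P = {4,5}:  v_{4} + v_{5} = v_{10}  ⟹  sig = (2; 1)
  P = {4,7}:  v_{4} + v_{7} = v_{1}  ⟹  sig = (2; 1)
  P = {1,5}:  v_{1} + v_{5} = v_{7} + v_{10}  ⟹  sig = (2; 1,1)
  P = {1,8}:  v_{1} + v_{8} = v_{6} + v_{10}  ⟹  sig = (2; 1,1)
  P = {2,7}:  v_{2} + v_{7} = v_{8} + v_{10}  ⟹  sig = (2; 1,1)
  P = {2,9}:  v_{2} + v_{9} = v_{6} + v_{8}  ⟹  sig = (2; 1,1)
  P = {5,6}:  v_{5} + v_{6} = v_{3} + v_{10}  ⟹  sig = (2; 1,1)
  P = {5,9}:  v_{5} + v_{9} = v_{3} + v_{7}  ⟹  sig = (2; 1,1)
  P = {7,8}:  v_{7} + v_{8} = v_{3} + v_{10}  ⟹  sig = (2; 1,1)
  P = {8,9}:  v_{8} + v_{9} = v_{3} + v_{6}  ⟹  sig = (2; 1,1)
  P = {2,5}:  v_{2} + v_{5} = v_{3} + v_{8} + 2·v_{10}  ⟹  sig = (2; 1,1,2)
  P = {4,8}:  v_{4} + v_{8} = 2·v_{6} + v_{10}  ⟹  sig = (2; 1,2)
  P = {2,3}:  v_{2} + v_{3} = 2·v_{8}  ⟹  sig = (2; 2)
  P = {1,2}:  v_{1} + v_{2} = 2·v_{6} + 2·v_{10}  ⟹  sig = (2; 2,2)
  P = {5,8}:  v_{5} + v_{8} = 2·v_{3} + 2·v_{10}  ⟹  sig = (2; 2,2)
  P = {2,4}:  v_{2} + v_{4} = 3·v_{6} + 2·v_{10}  ⟹  sig = (2; 2,3)
  P = {3,6,10}:  v_{3} + v_{6} + v_{10} = v_{8}  ⟹  sig = (3; 1)
  P = {3,7,10}:  v_{3} + v_{7} + v_{10} = v_{5}  ⟹  sig = (3; 1)
  P = {6,8,10}:  v_{6} + v_{8} + v_{10} = v_{2}  ⟹  sig = (3; 1)

Signatures (|P|; sorted positive RHS coefficients), sorted:
{ (2; —) ×3,  (2; 1) ×4,  (2; 1,1) ×8,  (2; 1,1,2),  (2; 1,2),  (2; 2),  (2; 2,2) ×2,  (2; 2,3),  (3; 1) ×3 }


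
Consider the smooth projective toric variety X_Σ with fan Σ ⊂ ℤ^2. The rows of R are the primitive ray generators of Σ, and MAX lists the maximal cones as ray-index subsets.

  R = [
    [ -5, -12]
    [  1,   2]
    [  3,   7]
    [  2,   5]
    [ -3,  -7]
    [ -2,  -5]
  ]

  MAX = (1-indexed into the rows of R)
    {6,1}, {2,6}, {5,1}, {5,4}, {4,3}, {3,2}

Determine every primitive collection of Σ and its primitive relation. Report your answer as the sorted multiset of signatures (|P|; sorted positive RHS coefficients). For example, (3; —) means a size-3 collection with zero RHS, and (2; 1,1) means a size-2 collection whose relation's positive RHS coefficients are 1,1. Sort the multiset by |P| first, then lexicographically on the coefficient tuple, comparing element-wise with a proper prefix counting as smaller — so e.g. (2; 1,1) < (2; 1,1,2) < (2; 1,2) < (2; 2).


Δ(Σ) — 6 vertices, 9 min non-faces:

  P = {3,5}:  v_{3} + v_{5} = 0 ; sig = (2; —)
  P = {4,6}:  v_{4} + v_{6} = 0 ; sig = (2; —)
  P = {1,3}:  v_{1} + v_{3} = v_{6} ; sig = (2; 1)
  P = {1,4}:  v_{1} + v_{4} = v_{5} ; sig = (2; 1)
  P = {2,4}:  v_{2} + v_{4} = v_{3} ; sig = (2; 1)
  P = {2,5}:  v_{2} + v_{5} = v_{6} ; sig = (2; 1)
  P = {3,6}:  v_{3} + v_{6} = v_{2} ; sig = (2; 1)
  P = {5,6}:  v_{5} + v_{6} = v_{1} ; sig = (2; 1)
  P = {1,2}:  v_{1} + v_{2} = 2·v_{6} ; sig = (2; 2)

Sorted signature multiset PRS(X):
    |P|=2: 9 collections, coeffs (), (), (1), (1), (1), (1), (1), (1), (2)


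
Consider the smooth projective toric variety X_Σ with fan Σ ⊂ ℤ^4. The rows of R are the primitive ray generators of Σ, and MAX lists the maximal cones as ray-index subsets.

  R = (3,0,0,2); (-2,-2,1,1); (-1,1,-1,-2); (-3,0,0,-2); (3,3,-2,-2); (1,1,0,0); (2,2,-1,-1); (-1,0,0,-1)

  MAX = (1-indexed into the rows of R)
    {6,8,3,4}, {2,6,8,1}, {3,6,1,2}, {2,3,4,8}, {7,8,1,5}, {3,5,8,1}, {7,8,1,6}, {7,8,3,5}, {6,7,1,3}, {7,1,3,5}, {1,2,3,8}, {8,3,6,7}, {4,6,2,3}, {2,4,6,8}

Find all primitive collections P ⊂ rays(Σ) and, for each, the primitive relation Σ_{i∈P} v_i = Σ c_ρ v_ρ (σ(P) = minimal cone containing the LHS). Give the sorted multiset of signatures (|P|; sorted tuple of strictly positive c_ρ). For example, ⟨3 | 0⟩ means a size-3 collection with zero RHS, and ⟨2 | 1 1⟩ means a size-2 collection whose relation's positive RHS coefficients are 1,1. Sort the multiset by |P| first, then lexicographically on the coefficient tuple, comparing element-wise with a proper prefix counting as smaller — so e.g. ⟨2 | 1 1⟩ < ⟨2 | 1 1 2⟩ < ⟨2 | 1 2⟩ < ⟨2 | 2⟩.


9 minimal non-faces of Δ(Σ) (on 8 rays):

  {1,4}:  v_{1} + v_{4} = 0 ; sig = ⟨2 | 0⟩
  {2,7}:  v_{2} + v_{7} = 0 ; sig = ⟨2 | 0⟩
  {2,5}:  v_{2} + v_{5} = v_{1} + v_{3} + v_{8} ; sig = ⟨2 | 1 1 1⟩
  {4,5}:  v_{4} + v_{5} = v_{3} + v_{7} + v_{8} ; sig = ⟨2 | 1 1 1⟩
  {4,7}:  v_{4} + v_{7} = v_{3} + v_{6} + v_{8} ; sig = ⟨2 | 1 1 1⟩
  {5,6}:  v_{5} + v_{6} = 2·v_{7} ; sig = ⟨2 | 2⟩
  {1,3,6,8}:  v_{1} + v_{3} + v_{6} + v_{8} = v_{7} ; sig = ⟨4 | 1⟩
  {1,3,7,8}:  v_{1} + v_{3} + v_{7} + v_{8} = v_{5} ; sig = ⟨4 | 1⟩
  {2,3,6,8}:  v_{2} + v_{3} + v_{6} + v_{8} = v_{4} ; sig = ⟨4 | 1⟩

so the primitive-relation signature multiset is
    ⟨2 | 0⟩
    ⟨2 | 0⟩
    ⟨2 | 1 1 1⟩
    ⟨2 | 1 1 1⟩
    ⟨2 | 1 1 1⟩
    ⟨2 | 2⟩
    ⟨4 | 1⟩
    ⟨4 | 1⟩
    ⟨4 | 1⟩


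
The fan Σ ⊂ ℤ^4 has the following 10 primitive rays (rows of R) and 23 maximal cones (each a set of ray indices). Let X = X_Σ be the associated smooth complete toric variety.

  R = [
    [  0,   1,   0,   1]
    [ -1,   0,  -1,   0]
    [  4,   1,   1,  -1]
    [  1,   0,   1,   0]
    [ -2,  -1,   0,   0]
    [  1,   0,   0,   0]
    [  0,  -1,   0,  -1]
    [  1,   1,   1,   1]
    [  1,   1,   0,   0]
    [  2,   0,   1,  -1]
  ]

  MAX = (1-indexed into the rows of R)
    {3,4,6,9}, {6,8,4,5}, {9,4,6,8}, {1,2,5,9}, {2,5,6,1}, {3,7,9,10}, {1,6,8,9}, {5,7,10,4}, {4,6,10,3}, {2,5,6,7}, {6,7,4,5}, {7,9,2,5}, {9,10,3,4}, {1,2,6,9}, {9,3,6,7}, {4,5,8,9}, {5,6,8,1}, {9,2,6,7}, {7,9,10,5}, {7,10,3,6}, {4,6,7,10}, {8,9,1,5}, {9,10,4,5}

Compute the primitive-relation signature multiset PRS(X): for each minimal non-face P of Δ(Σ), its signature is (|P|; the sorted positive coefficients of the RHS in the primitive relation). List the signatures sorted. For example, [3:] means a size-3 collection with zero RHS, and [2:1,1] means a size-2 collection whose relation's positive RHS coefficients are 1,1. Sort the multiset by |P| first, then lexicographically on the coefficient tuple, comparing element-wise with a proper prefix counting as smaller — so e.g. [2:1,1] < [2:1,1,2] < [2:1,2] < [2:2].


The 17 primitive collections of Σ (r=10, n=4):

  {1,7}:  v_{1} + v_{7} = 0  ⇒ sig = [2:]
  {2,4}:  v_{2} + v_{4} = 0  ⇒ sig = [2:]
  {1,4}:  v_{1} + v_{4} = v_{8}  ⇒ sig = [2:1]
  {2,8}:  v_{2} + v_{8} = v_{1}  ⇒ sig = [2:1]
  {3,5}:  v_{3} + v_{5} = v_{10}  ⇒ sig = [2:1]
  {7,8}:  v_{7} + v_{8} = v_{4}  ⇒ sig = [2:1]
  {1,10}:  v_{1} + v_{10} = v_{4} + v_{9}  ⇒ sig = [2:1,1]
  {2,10}:  v_{2} + v_{10} = v_{7} + v_{9}  ⇒ sig = [2:1,1]
  {1,3}:  v_{1} + v_{3} = v_{4} + v_{6} + 2·v_{9}  ⇒ sig = [2:1,1,2]
  {2,3}:  v_{2} + v_{3} = v_{6} + v_{7} + 2·v_{9}  ⇒ sig = [2:1,1,2]
  {8,10}:  v_{8} + v_{10} = 2·v_{4} + v_{9}  ⇒ sig = [2:1,2]
  {3,8}:  v_{3} + v_{8} = 2·v_{4} + v_{6} + 2·v_{9}  ⇒ sig = [2:1,2,2]
  {5,6,9}:  v_{5} + v_{6} + v_{9} = 0  ⇒ sig = [3:]
  {4,7,9}:  v_{4} + v_{7} + v_{9} = v_{10}  ⇒ sig = [3:1]
  {6,9,10}:  v_{6} + v_{9} + v_{10} = v_{3}  ⇒ sig = [3:1]
  {5,6,10}:  v_{5} + v_{6} + v_{10} = v_{4} + v_{7}  ⇒ sig = [3:1,1]
  {3,4,7}:  v_{3} + v_{4} + v_{7} = v_{6} + 2·v_{10}  ⇒ sig = [3:1,2]

Hence PRS(X_Σ) =
    |P|=2: 12 collections, coeffs (), (), (1), (1), (1), (1), (1,1), (1,1), (1,1,2), (1,1,2), (1,2), (1,2,2)
    |P|=3: 5 collections, coeffs (), (1), (1), (1,1), (1,2)


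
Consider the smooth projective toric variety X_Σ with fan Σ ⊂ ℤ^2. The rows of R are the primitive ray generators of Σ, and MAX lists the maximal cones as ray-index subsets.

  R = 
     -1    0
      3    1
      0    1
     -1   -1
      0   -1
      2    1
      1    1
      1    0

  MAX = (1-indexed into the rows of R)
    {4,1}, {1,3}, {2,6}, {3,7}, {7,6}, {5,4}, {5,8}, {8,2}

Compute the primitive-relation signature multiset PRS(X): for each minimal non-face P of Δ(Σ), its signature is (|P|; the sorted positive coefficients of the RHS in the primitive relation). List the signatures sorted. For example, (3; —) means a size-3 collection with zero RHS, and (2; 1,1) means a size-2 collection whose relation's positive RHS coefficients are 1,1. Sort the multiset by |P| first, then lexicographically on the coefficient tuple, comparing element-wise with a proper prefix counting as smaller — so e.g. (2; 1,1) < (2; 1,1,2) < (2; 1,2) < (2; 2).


|primitive collections| = 20. Relations:

  {1,8}:  v_{1} + v_{8} = 0  so sig = (2; —)
  {3,5}:  v_{3} + v_{5} = 0  so sig = (2; —)
  {4,7}:  v_{4} + v_{7} = 0  so sig = (2; —)
  {1,2}:  v_{1} + v_{2} = v_{6}  so sig = (2; 1)
  {1,5}:  v_{1} + v_{5} = v_{4}  so sig = (2; 1)
  {1,6}:  v_{1} + v_{6} = v_{7}  so sig = (2; 1)
  {1,7}:  v_{1} + v_{7} = v_{3}  so sig = (2; 1)
  {3,4}:  v_{3} + v_{4} = v_{1}  so sig = (2; 1)
  {3,8}:  v_{3} + v_{8} = v_{7}  so sig = (2; 1)
  {4,6}:  v_{4} + v_{6} = v_{8}  so sig = (2; 1)
  {4,8}:  v_{4} + v_{8} = v_{5}  so sig = (2; 1)
  {5,7}:  v_{5} + v_{7} = v_{8}  so sig = (2; 1)
  {6,8}:  v_{6} + v_{8} = v_{2}  so sig = (2; 1)
  {7,8}:  v_{7} + v_{8} = v_{6}  so sig = (2; 1)
  {2,3}:  v_{2} + v_{3} = v_{6} + v_{7}  so sig = (2; 1,1)
  {2,4}:  v_{2} + v_{4} = 2·v_{8}  so sig = (2; 2)
  {2,7}:  v_{2} + v_{7} = 2·v_{6}  so sig = (2; 2)
  {3,6}:  v_{3} + v_{6} = 2·v_{7}  so sig = (2; 2)
  {5,6}:  v_{5} + v_{6} = 2·v_{8}  so sig = (2; 2)
  {2,5}:  v_{2} + v_{5} = 3·v_{8}  so sig = (2; 3)

Hence PRS(X_Σ) =
    |P|=2: 20 collections, coeffs (), (), (), (1), (1), (1), (1), (1), (1), (1), (1), (1), (1), (1), (1,1), (2), (2), (2), (2), (3)


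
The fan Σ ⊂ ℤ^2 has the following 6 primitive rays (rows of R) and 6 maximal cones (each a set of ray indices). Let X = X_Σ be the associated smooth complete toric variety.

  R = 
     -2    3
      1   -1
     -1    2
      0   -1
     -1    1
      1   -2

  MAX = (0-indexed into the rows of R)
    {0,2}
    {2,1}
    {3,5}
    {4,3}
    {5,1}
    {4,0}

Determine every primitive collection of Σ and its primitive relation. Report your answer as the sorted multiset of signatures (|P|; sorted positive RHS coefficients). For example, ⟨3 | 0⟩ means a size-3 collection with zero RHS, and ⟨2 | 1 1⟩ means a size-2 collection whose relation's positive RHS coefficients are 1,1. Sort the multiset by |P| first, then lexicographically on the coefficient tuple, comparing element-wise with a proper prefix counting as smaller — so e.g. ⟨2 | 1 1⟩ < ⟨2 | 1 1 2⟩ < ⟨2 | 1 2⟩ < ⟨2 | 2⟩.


Minimal non-faces — 9 found among 6 rays, 6 max cones:

  P={1,4}:  v_{1} + v_{4} = 0  →  sig = ⟨2 | 0⟩
  P={2,5}:  v_{2} + v_{5} = 0  →  sig = ⟨2 | 0⟩
  P={0,1}:  v_{0} + v_{1} = v_{2}  →  sig = ⟨2 | 1⟩
  P={0,5}:  v_{0} + v_{5} = v_{4}  →  sig = ⟨2 | 1⟩
  P={1,3}:  v_{1} + v_{3} = v_{5}  →  sig = ⟨2 | 1⟩
  P={2,3}:  v_{2} + v_{3} = v_{4}  →  sig = ⟨2 | 1⟩
  P={2,4}:  v_{2} + v_{4} = v_{0}  →  sig = ⟨2 | 1⟩
  P={4,5}:  v_{4} + v_{5} = v_{3}  →  sig = ⟨2 | 1⟩
  P={0,3}:  v_{0} + v_{3} = 2·v_{4}  →  sig = ⟨2 | 2⟩

Sorted signature multiset PRS(X):
    |P|=2: 9 collections, coeffs (), (), (1), (1), (1), (1), (1), (1), (2)


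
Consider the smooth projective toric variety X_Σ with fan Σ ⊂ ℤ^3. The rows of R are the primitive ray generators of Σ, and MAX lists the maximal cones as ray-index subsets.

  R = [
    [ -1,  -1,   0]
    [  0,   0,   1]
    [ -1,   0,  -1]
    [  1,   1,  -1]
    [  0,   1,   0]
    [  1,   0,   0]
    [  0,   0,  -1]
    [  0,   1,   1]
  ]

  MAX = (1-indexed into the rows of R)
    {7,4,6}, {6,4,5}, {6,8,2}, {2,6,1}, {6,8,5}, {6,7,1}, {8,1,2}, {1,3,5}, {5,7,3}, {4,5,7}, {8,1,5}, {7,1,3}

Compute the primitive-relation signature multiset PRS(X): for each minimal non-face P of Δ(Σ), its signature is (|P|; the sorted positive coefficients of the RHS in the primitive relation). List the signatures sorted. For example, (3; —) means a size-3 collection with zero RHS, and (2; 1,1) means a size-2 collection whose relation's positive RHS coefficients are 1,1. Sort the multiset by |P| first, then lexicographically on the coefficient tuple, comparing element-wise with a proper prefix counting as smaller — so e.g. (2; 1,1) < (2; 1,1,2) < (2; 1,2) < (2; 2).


|primitive collections| = 14. Relations:

  P = {2,7}:  v_{2} + v_{7} = 0  so sig = (2; —)
  P = {1,4}:  v_{1} + v_{4} = v_{7}  so sig = (2; 1)
  P = {2,5}:  v_{2} + v_{5} = v_{8}  so sig = (2; 1)
  P = {3,6}:  v_{3} + v_{6} = v_{7}  so sig = (2; 1)
  P = {7,8}:  v_{7} + v_{8} = v_{5}  so sig = (2; 1)
  P = {2,3}:  v_{2} + v_{3} = v_{1} + v_{5}  so sig = (2; 1,1)
  P = {2,4}:  v_{2} + v_{4} = v_{5} + v_{6}  so sig = (2; 1,1)
  P = {3,4}:  v_{3} + v_{4} = v_{5} + 2·v_{7}  so sig = (2; 1,2)
  P = {3,8}:  v_{3} + v_{8} = v_{1} + 2·v_{5}  so sig = (2; 1,2)
  P = {4,8}:  v_{4} + v_{8} = 2·v_{5} + v_{6}  so sig = (2; 1,2)
  P = {1,5,6}:  v_{1} + v_{5} + v_{6} = 0  so sig = (3; —)
  P = {1,5,7}:  v_{1} + v_{5} + v_{7} = v_{3}  so sig = (3; 1)
  P = {1,6,8}:  v_{1} + v_{6} + v_{8} = v_{2}  so sig = (3; 1)
  P = {5,6,7}:  v_{5} + v_{6} + v_{7} = v_{4}  so sig = (3; 1)

Sorted signature multiset PRS(X):
    (2; —)
    (2; 1)
    (2; 1)
    (2; 1)
    (2; 1)
    (2; 1,1)
    (2; 1,1)
    (2; 1,2)
    (2; 1,2)
    (2; 1,2)
    (3; —)
    (3; 1)
    (3; 1)
    (3; 1)


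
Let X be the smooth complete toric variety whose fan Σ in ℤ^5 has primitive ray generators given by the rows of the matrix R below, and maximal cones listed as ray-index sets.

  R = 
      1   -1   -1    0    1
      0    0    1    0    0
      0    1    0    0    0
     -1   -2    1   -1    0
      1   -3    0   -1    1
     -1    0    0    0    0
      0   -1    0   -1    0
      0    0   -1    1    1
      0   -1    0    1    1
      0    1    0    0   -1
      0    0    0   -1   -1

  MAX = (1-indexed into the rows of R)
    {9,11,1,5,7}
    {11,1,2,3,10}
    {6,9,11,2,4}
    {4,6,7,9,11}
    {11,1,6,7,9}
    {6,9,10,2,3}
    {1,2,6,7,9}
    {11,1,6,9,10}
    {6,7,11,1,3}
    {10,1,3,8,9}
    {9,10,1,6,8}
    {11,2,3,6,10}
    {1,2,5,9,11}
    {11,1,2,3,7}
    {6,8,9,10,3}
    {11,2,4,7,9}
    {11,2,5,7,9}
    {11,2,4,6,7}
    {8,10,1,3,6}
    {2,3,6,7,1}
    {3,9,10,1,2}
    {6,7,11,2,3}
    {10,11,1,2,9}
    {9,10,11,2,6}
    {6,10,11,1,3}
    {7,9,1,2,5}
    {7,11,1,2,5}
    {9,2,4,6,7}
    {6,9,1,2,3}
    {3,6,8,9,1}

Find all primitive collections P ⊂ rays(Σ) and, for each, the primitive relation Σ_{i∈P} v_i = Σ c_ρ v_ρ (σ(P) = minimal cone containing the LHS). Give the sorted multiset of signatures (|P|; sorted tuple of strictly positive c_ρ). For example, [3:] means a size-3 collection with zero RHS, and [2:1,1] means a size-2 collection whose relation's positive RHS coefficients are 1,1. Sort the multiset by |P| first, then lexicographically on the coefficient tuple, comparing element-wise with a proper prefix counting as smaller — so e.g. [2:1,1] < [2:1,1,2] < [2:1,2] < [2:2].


20 minimal non-faces of Δ(Σ) (on 11 rays):

  P={7,10}:  v_{7} + v_{10} = v_{11} ; sig = [2:1]
  P={2,8}:  v_{2} + v_{8} = v_{3} + v_{9} ; sig = [2:1,1]
  P={7,8}:  v_{7} + v_{8} = v_{1} + v_{6} ; sig = [2:1,1]
  P={3,4}:  v_{3} + v_{4} = v_{2} + v_{6} + v_{7} ; sig = [2:1,1,1]
  P={3,5}:  v_{3} + v_{5} = v_{1} + v_{2} + v_{7} ; sig = [2:1,1,1]
  P={4,8}:  v_{4} + v_{8} = v_{6} + v_{7} + v_{9} ; sig = [2:1,1,1]
  P={5,8}:  v_{5} + v_{8} = v_{1} + v_{7} + v_{9} ; sig = [2:1,1,1]
  P={8,11}:  v_{8} + v_{11} = v_{1} + v_{6} + v_{10} ; sig = [2:1,1,1]
  P={4,10}:  v_{4} + v_{10} = v_{2} + v_{6} + v_{9} + 2·v_{11} ; sig = [2:1,1,1,2]
  P={5,10}:  v_{5} + v_{10} = v_{1} + v_{2} + v_{9} + 2·v_{11} ; sig = [2:1,1,1,2]
  P={4,5}:  v_{4} + v_{5} = v_{2} + 3·v_{7} + 2·v_{9} + v_{11} ; sig = [2:1,1,2,3]
  P={1,4}:  v_{1} + v_{4} = 2·v_{7} + v_{9} ; sig = [2:1,2]
  P={5,6}:  v_{5} + v_{6} = 2·v_{7} + v_{9} ; sig = [2:1,2]
  P={3,9,11}:  v_{3} + v_{9} + v_{11} = 0 ; sig = [3:]
  P={3,7,9}:  v_{3} + v_{7} + v_{9} = v_{1} + v_{2} + v_{6} ; sig = [3:1,1,1]
  P={1,2,6,10}:  v_{1} + v_{2} + v_{6} + v_{10} = 0 ; sig = [4:]
  P={1,2,6,11}:  v_{1} + v_{2} + v_{6} + v_{11} = v_{7} ; sig = [4:1]
  P={1,2,7,9,11}:  v_{1} + v_{2} + v_{7} + v_{9} + v_{11} = v_{5} ; sig = [5:1]
  P={1,3,6,9,10}:  v_{1} + v_{3} + v_{6} + v_{9} + v_{10} = v_{8} ; sig = [5:1]
  P={2,6,7,9,11}:  v_{2} + v_{6} + v_{7} + v_{9} + v_{11} = v_{4} ; sig = [5:1]

so the primitive-relation signature multiset is
[[2:1], [2:1,1], [2:1,1], [2:1,1,1], [2:1,1,1], [2:1,1,1], [2:1,1,1], [2:1,1,1], [2:1,1,1,2], [2:1,1,1,2], [2:1,1,2,3], [2:1,2], [2:1,2], [3:], [3:1,1,1], [4:], [4:1], [5:1], [5:1], [5:1]]


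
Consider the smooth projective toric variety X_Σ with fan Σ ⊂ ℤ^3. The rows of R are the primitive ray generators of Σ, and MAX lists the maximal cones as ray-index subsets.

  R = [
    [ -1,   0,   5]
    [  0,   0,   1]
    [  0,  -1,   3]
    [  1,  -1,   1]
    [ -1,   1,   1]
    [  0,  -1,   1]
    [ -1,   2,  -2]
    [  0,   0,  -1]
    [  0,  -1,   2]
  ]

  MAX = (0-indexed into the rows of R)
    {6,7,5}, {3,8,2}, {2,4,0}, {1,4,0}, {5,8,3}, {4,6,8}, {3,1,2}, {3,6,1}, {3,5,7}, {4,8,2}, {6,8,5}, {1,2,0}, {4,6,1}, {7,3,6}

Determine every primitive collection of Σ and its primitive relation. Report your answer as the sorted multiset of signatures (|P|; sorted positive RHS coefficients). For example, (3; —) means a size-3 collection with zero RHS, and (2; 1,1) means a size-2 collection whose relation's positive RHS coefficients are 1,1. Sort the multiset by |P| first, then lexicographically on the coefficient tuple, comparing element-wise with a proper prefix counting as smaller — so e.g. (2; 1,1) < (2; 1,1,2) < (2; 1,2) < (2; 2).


Σ has 18 primitive collections:

  {1,7}:  v_{1} + v_{7} = 0  →  sig = (2; —)
  {1,5}:  v_{1} + v_{5} = v_{8}  →  sig = (2; 1)
  {1,8}:  v_{1} + v_{8} = v_{2}  →  sig = (2; 1)
  {2,6}:  v_{2} + v_{6} = v_{4}  →  sig = (2; 1)
  {2,7}:  v_{2} + v_{7} = v_{8}  →  sig = (2; 1)
  {7,8}:  v_{7} + v_{8} = v_{5}  →  sig = (2; 1)
  {0,7}:  v_{0} + v_{7} = v_{2} + v_{4}  →  sig = (2; 1,1)
  {4,7}:  v_{4} + v_{7} = v_{6} + v_{8}  →  sig = (2; 1,1)
  {0,5}:  v_{0} + v_{5} = v_{2} + v_{4} + v_{8}  →  sig = (2; 1,1,1)
  {0,6}:  v_{0} + v_{6} = v_{1} + 2·v_{4}  →  sig = (2; 1,2)
  {0,8}:  v_{0} + v_{8} = 2·v_{2} + v_{4}  →  sig = (2; 1,2)
  {4,5}:  v_{4} + v_{5} = v_{6} + 2·v_{8}  →  sig = (2; 1,2)
  {0,3}:  v_{0} + v_{3} = 3·v_{1} + v_{2}  →  sig = (2; 1,3)
  {2,5}:  v_{2} + v_{5} = 2·v_{8}  →  sig = (2; 2)
  {3,4}:  v_{3} + v_{4} = 2·v_{1}  →  sig = (2; 2)
  {3,5,6}:  v_{3} + v_{5} + v_{6} = 0  →  sig = (3; —)
  {1,2,4}:  v_{1} + v_{2} + v_{4} = v_{0}  →  sig = (3; 1)
  {3,6,8}:  v_{3} + v_{6} + v_{8} = v_{1}  →  sig = (3; 1)

Sorted signature multiset PRS(X):
    |P|=2: 15 collections, coeffs (), (1), (1), (1), (1), (1), (1,1), (1,1), (1,1,1), (1,2), (1,2), (1,2), (1,3), (2), (2)
    |P|=3: 3 collections, coeffs (), (1), (1)


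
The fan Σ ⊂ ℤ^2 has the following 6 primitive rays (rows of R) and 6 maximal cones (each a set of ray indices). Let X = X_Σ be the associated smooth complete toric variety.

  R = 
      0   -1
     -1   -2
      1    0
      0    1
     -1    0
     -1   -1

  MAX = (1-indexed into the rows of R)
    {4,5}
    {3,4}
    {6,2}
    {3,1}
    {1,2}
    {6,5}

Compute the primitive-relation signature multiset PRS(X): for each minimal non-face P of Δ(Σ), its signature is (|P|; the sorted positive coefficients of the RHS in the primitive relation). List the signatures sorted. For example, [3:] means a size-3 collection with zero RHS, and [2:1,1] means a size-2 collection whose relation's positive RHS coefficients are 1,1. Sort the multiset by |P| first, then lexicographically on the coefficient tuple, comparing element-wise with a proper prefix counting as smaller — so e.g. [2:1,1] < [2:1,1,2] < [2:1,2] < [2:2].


|primitive collections| = 9. Relations:

  {1,4}:  v_{1} + v_{4} = 0 — sig = [2:]
  {3,5}:  v_{3} + v_{5} = 0 — sig = [2:]
  {1,5}:  v_{1} + v_{5} = v_{6} — sig = [2:1]
  {1,6}:  v_{1} + v_{6} = v_{2} — sig = [2:1]
  {2,4}:  v_{2} + v_{4} = v_{6} — sig = [2:1]
  {3,6}:  v_{3} + v_{6} = v_{1} — sig = [2:1]
  {4,6}:  v_{4} + v_{6} = v_{5} — sig = [2:1]
  {2,3}:  v_{2} + v_{3} = 2·v_{1} — sig = [2:2]
  {2,5}:  v_{2} + v_{5} = 2·v_{6} — sig = [2:2]

Signatures (|P|; sorted positive RHS coefficients), sorted:
    |P|=2: 9 collections, coeffs (), (), (1), (1), (1), (1), (1), (2), (2)


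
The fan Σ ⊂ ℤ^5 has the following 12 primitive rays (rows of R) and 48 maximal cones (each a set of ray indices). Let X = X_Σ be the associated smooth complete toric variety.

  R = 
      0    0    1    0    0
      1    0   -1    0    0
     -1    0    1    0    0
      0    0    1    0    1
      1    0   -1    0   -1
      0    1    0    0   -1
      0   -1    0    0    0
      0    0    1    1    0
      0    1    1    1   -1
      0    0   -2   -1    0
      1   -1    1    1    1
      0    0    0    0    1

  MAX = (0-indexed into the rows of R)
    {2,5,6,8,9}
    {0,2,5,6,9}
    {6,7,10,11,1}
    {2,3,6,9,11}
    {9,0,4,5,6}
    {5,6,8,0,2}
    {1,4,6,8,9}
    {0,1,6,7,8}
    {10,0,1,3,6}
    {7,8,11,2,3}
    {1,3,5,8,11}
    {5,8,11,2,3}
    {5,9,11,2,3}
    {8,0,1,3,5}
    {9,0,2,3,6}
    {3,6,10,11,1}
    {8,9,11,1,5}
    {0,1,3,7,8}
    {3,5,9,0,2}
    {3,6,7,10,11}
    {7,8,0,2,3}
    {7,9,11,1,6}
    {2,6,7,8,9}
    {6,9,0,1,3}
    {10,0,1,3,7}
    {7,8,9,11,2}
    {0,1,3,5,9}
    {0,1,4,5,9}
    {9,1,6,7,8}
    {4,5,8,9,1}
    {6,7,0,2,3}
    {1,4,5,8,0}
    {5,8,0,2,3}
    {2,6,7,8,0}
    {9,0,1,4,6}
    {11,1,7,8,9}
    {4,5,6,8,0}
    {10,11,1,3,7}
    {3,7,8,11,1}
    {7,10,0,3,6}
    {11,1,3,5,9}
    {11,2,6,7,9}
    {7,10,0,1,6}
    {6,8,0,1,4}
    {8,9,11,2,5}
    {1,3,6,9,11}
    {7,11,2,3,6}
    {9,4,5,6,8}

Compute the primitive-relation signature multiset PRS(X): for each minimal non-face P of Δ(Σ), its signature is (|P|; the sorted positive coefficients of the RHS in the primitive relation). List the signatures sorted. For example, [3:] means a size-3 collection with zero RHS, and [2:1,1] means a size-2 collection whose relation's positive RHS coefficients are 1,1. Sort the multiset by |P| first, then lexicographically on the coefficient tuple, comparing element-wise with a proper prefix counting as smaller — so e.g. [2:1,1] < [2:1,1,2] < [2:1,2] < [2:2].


|primitive collections| = 22. Relations:

  P = {1,2}:  v_{1} + v_{2} = 0 — sig = [2:]
  P = {0,11}:  v_{0} + v_{11} = v_{3} — sig = [2:1]
  P = {4,11}:  v_{4} + v_{11} = v_{1} — sig = [2:1]
  P = {5,7}:  v_{5} + v_{7} = v_{8} — sig = [2:1]
  P = {2,4}:  v_{2} + v_{4} = v_{5} + v_{6} — sig = [2:1,1]
  P = {3,4}:  v_{3} + v_{4} = v_{0} + v_{1} — sig = [2:1,1]
  P = {2,10}:  v_{2} + v_{10} = v_{3} + v_{6} + v_{7} — sig = [2:1,1,1]
  P = {4,7}:  v_{4} + v_{7} = v_{1} + v_{6} + v_{8} — sig = [2:1,1,1]
  P = {5,10}:  v_{5} + v_{10} = v_{0} + v_{1} + v_{7} — sig = [2:1,1,1]
  P = {9,10}:  v_{9} + v_{10} = v_{1} + v_{6} + v_{11} — sig = [2:1,1,1]
  P = {4,10}:  v_{4} + v_{10} = v_{0} + 2·v_{1} + v_{6} + v_{7} — sig = [2:1,1,1,2]
  P = {8,10}:  v_{8} + v_{10} = v_{0} + v_{1} + 2·v_{7} — sig = [2:1,1,2]
  P = {0,7,9}:  v_{0} + v_{7} + v_{9} = 0 — sig = [3:]
  P = {5,6,11}:  v_{5} + v_{6} + v_{11} = 0 — sig = [3:]
  P = {0,8,9}:  v_{0} + v_{8} + v_{9} = v_{5} — sig = [3:1]
  P = {1,5,6}:  v_{1} + v_{5} + v_{6} = v_{4} — sig = [3:1]
  P = {3,5,6}:  v_{3} + v_{5} + v_{6} = v_{0} — sig = [3:1]
  P = {3,7,9}:  v_{3} + v_{7} + v_{9} = v_{11} — sig = [3:1]
  P = {6,8,11}:  v_{6} + v_{8} + v_{11} = v_{7} — sig = [3:1]
  P = {3,6,8}:  v_{3} + v_{6} + v_{8} = v_{0} + v_{7} — sig = [3:1,1]
  P = {3,8,9}:  v_{3} + v_{8} + v_{9} = v_{5} + v_{11} — sig = [3:1,1]
  P = {1,3,6,7}:  v_{1} + v_{3} + v_{6} + v_{7} = v_{10} — sig = [4:1]

Signatures (|P|; sorted positive RHS coefficients), sorted:
    |P|=2: 12 collections, coeffs (), (1), (1), (1), (1,1), (1,1), (1,1,1), (1,1,1), (1,1,1), (1,1,1), (1,1,1,2), (1,1,2)
    |P|=3: 9 collections, coeffs (), (), (1), (1), (1), (1), (1), (1,1), (1,1)
    |P|=4: 1 collection, coeffs (1)


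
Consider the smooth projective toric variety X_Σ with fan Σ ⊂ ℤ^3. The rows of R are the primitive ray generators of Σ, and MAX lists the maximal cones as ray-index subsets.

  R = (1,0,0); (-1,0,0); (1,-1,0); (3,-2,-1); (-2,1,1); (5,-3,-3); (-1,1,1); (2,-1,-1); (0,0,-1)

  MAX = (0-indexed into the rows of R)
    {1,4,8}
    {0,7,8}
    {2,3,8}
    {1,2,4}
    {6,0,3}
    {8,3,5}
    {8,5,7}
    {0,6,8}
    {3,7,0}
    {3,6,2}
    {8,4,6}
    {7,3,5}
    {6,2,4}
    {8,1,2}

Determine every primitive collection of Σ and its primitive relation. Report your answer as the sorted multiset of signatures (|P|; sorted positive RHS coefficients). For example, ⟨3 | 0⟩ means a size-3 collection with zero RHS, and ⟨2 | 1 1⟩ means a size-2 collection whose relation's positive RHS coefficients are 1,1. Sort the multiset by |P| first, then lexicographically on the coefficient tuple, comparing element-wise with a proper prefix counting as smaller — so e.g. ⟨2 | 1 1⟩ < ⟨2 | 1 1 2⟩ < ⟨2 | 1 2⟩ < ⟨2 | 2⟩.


|primitive collections| = 20. Relations:

  P = {0,1}:  v_{0} + v_{1} = 0 ; sig = ⟨2 | 0⟩
  P = {4,7}:  v_{4} + v_{7} = 0 ; sig = ⟨2 | 0⟩
  P = {0,4}:  v_{0} + v_{4} = v_{6} ; sig = ⟨2 | 1⟩
  P = {1,6}:  v_{1} + v_{6} = v_{4} ; sig = ⟨2 | 1⟩
  P = {2,7}:  v_{2} + v_{7} = v_{3} ; sig = ⟨2 | 1⟩
  P = {3,4}:  v_{3} + v_{4} = v_{2} ; sig = ⟨2 | 1⟩
  P = {6,7}:  v_{6} + v_{7} = v_{0} ; sig = ⟨2 | 1⟩
  P = {0,2}:  v_{0} + v_{2} = v_{3} + v_{6} ; sig = ⟨2 | 1 1⟩
  P = {1,7}:  v_{1} + v_{7} = v_{2} + v_{8} ; sig = ⟨2 | 1 1⟩
  P = {4,5}:  v_{4} + v_{5} = v_{3} + v_{8} ; sig = ⟨2 | 1 1⟩
  P = {1,5}:  v_{1} + v_{5} = v_{2} + v_{3} + 2·v_{8} ; sig = ⟨2 | 1 1 2⟩
  P = {1,3}:  v_{1} + v_{3} = 2·v_{2} + v_{8} ; sig = ⟨2 | 1 2⟩
  P = {2,5}:  v_{2} + v_{5} = 2·v_{3} + v_{8} ; sig = ⟨2 | 1 2⟩
  P = {5,6}:  v_{5} + v_{6} = 2·v_{7} ; sig = ⟨2 | 2⟩
  P = {0,5}:  v_{0} + v_{5} = 3·v_{7} ; sig = ⟨2 | 3⟩
  P = {2,6,8}:  v_{2} + v_{6} + v_{8} = 0 ; sig = ⟨3 | 0⟩
  P = {2,4,8}:  v_{2} + v_{4} + v_{8} = v_{1} ; sig = ⟨3 | 1⟩
  P = {3,6,8}:  v_{3} + v_{6} + v_{8} = v_{7} ; sig = ⟨3 | 1⟩
  P = {3,7,8}:  v_{3} + v_{7} + v_{8} = v_{5} ; sig = ⟨3 | 1⟩
  P = {0,3,8}:  v_{0} + v_{3} + v_{8} = 2·v_{7} ; sig = ⟨3 | 2⟩

Hence PRS(X_Σ) =
    |P|=2: 15 collections, coeffs (), (), (1), (1), (1), (1), (1), (1,1), (1,1), (1,1), (1,1,2), (1,2), (1,2), (2), (3)
    |P|=3: 5 collections, coeffs (), (1), (1), (1), (2)


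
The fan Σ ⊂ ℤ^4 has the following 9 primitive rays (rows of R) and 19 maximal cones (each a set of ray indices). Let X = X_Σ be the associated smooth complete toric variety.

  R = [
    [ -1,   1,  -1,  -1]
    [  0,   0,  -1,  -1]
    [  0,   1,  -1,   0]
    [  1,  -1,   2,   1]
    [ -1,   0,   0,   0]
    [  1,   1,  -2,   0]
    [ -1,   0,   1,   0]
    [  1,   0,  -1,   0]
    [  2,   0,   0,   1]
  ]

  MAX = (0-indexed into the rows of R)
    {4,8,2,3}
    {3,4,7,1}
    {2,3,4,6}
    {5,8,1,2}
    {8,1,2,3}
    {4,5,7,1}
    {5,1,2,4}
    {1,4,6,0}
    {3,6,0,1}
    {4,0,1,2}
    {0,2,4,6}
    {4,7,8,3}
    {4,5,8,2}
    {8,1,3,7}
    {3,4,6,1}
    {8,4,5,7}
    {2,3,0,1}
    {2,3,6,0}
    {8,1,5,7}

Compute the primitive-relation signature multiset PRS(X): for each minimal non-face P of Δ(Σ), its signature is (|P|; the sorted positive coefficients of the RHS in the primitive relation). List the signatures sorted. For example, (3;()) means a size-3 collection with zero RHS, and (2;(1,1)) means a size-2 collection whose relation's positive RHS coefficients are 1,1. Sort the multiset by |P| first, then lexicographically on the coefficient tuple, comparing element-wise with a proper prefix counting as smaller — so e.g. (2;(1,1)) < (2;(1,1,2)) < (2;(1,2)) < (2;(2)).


Minimal non-faces — 12 found among 9 rays, 19 max cones:

  P = {6,7}:  v_{6} + v_{7} = 0  →  sig = (2;())
  P = {2,7}:  v_{2} + v_{7} = v_{5}  →  sig = (2;(1))
  P = {3,5}:  v_{3} + v_{5} = v_{8}  →  sig = (2;(1))
  P = {5,6}:  v_{5} + v_{6} = v_{2}  →  sig = (2;(1))
  P = {0,7}:  v_{0} + v_{7} = v_{1} + v_{2}  →  sig = (2;(1,1))
  P = {6,8}:  v_{6} + v_{8} = v_{2} + v_{3}  →  sig = (2;(1,1))
  P = {0,8}:  v_{0} + v_{8} = v_{1} + 2·v_{2} + v_{3}  →  sig = (2;(1,1,2))
  P = {0,5}:  v_{0} + v_{5} = v_{1} + 2·v_{2}  →  sig = (2;(1,2))
  P = {0,3,4}:  v_{0} + v_{3} + v_{4} = v_{6}  →  sig = (3;(1))
  P = {1,2,6}:  v_{1} + v_{2} + v_{6} = v_{0}  →  sig = (3;(1))
  P = {1,4,8}:  v_{1} + v_{4} + v_{8} = v_{7}  →  sig = (3;(1))
  P = {1,2,3,4}:  v_{1} + v_{2} + v_{3} + v_{4} = 0  →  sig = (4;())

Sorted signature multiset PRS(X):
{ (2;()),  (2;(1)) ×3,  (2;(1,1)) ×2,  (2;(1,1,2)),  (2;(1,2)),  (3;(1)) ×3,  (4;()) }


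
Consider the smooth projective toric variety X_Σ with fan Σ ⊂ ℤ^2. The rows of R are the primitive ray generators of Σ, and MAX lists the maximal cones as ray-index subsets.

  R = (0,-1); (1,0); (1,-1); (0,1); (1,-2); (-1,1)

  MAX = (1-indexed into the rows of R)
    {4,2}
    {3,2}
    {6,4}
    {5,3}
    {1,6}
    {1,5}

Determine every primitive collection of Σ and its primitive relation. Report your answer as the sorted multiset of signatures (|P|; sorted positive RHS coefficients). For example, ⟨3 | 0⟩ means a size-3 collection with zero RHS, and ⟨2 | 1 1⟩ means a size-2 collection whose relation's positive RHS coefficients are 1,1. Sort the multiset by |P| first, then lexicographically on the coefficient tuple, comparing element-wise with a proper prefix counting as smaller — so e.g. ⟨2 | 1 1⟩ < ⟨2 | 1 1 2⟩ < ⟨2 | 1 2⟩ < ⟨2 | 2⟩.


The 9 primitive collections of Σ (r=6, n=2):

  P={1,4}:  v_{1} + v_{4} = 0  →  sig = ⟨2 | 0⟩
  P={3,6}:  v_{3} + v_{6} = 0  →  sig = ⟨2 | 0⟩
  P={1,2}:  v_{1} + v_{2} = v_{3}  →  sig = ⟨2 | 1⟩
  P={1,3}:  v_{1} + v_{3} = v_{5}  →  sig = ⟨2 | 1⟩
  P={2,6}:  v_{2} + v_{6} = v_{4}  →  sig = ⟨2 | 1⟩
  P={3,4}:  v_{3} + v_{4} = v_{2}  →  sig = ⟨2 | 1⟩
  P={4,5}:  v_{4} + v_{5} = v_{3}  →  sig = ⟨2 | 1⟩
  P={5,6}:  v_{5} + v_{6} = v_{1}  →  sig = ⟨2 | 1⟩
  P={2,5}:  v_{2} + v_{5} = 2·v_{3}  →  sig = ⟨2 | 2⟩

so the primitive-relation signature multiset is
{ ⟨2 | 0⟩ ×2,  ⟨2 | 1⟩ ×6,  ⟨2 | 2⟩ }


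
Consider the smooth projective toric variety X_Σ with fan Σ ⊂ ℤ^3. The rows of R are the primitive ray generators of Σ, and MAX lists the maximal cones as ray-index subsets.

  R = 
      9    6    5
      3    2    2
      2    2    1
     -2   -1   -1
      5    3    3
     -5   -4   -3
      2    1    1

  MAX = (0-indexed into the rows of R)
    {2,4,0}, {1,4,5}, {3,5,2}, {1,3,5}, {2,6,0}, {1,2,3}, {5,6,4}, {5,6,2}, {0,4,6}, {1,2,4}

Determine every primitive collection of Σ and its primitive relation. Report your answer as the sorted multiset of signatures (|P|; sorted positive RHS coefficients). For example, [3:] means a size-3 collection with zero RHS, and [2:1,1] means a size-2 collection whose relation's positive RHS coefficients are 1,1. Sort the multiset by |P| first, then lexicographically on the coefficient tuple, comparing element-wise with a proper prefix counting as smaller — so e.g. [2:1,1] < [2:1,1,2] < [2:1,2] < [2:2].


Σ has 9 primitive collections:

  P = {3,6}:  v_{3} + v_{6} = 0 ; sig = [2:]
  P = {1,6}:  v_{1} + v_{6} = v_{4} ; sig = [2:1]
  P = {3,4}:  v_{3} + v_{4} = v_{1} ; sig = [2:1]
  P = {0,3}:  v_{0} + v_{3} = v_{2} + v_{4} ; sig = [2:1,1]
  P = {0,1}:  v_{0} + v_{1} = v_{2} + 2·v_{4} ; sig = [2:1,2]
  P = {0,5}:  v_{0} + v_{5} = 2·v_{6} ; sig = [2:2]
  P = {1,2,5}:  v_{1} + v_{2} + v_{5} = 0 ; sig = [3:]
  P = {2,4,5}:  v_{2} + v_{4} + v_{5} = v_{6} ; sig = [3:1]
  P = {2,4,6}:  v_{2} + v_{4} + v_{6} = v_{0} ; sig = [3:1]

Signatures (|P|; sorted positive RHS coefficients), sorted:
    |P|=2: 6 collections, coeffs (), (1), (1), (1,1), (1,2), (2)
    |P|=3: 3 collections, coeffs (), (1), (1)


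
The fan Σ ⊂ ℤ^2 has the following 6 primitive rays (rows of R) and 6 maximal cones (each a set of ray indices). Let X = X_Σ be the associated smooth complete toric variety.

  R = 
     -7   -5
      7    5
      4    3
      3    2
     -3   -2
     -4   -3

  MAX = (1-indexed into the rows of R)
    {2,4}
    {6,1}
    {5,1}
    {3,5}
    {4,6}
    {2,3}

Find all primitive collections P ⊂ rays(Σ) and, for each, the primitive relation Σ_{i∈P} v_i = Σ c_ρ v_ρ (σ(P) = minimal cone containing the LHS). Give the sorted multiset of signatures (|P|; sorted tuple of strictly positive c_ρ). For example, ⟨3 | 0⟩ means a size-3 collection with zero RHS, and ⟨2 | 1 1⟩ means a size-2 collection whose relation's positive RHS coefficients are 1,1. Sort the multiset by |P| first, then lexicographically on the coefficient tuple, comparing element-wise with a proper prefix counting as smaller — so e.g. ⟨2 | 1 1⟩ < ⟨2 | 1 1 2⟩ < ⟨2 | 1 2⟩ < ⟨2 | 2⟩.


Σ has 9 primitive collections:

  P = {1,2}:  v_{1} + v_{2} = 0  so sig = ⟨2 | 0⟩
  P = {3,6}:  v_{3} + v_{6} = 0  so sig = ⟨2 | 0⟩
  P = {4,5}:  v_{4} + v_{5} = 0  so sig = ⟨2 | 0⟩
  P = {1,3}:  v_{1} + v_{3} = v_{5}  so sig = ⟨2 | 1⟩
  P = {1,4}:  v_{1} + v_{4} = v_{6}  so sig = ⟨2 | 1⟩
  P = {2,5}:  v_{2} + v_{5} = v_{3}  so sig = ⟨2 | 1⟩
  P = {2,6}:  v_{2} + v_{6} = v_{4}  so sig = ⟨2 | 1⟩
  P = {3,4}:  v_{3} + v_{4} = v_{2}  so sig = ⟨2 | 1⟩
  P = {5,6}:  v_{5} + v_{6} = v_{1}  so sig = ⟨2 | 1⟩

Hence PRS(X_Σ) =
[⟨2 | 0⟩, ⟨2 | 0⟩, ⟨2 | 0⟩, ⟨2 | 1⟩, ⟨2 | 1⟩, ⟨2 | 1⟩, ⟨2 | 1⟩, ⟨2 | 1⟩, ⟨2 | 1⟩]


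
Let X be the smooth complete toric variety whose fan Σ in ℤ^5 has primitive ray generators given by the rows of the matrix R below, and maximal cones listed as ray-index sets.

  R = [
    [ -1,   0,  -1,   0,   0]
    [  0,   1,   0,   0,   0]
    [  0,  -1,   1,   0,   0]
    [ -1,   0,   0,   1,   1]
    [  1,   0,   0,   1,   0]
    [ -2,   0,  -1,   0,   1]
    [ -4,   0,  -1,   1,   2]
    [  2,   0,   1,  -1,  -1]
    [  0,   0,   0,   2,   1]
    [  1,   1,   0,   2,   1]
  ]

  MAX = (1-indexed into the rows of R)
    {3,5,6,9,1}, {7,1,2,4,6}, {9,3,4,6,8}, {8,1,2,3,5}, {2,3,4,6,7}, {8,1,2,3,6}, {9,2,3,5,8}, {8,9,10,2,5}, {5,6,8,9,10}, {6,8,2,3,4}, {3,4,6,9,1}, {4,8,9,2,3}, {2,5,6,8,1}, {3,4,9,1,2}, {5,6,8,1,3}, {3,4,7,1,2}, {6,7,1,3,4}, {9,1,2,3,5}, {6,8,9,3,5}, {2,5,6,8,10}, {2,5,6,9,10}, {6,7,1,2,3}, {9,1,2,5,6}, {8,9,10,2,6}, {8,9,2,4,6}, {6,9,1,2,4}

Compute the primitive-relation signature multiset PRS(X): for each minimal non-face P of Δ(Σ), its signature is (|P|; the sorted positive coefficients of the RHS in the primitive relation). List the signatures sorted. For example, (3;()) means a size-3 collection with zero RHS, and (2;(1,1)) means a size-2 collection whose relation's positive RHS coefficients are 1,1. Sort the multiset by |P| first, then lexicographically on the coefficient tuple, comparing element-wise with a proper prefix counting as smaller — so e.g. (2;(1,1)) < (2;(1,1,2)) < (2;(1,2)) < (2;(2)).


The 14 primitive collections of Σ (r=10, n=5):

  • {4,5}:  v_{4} + v_{5} = v_{9} ; sig = (2;(1))
  • {3,10}:  v_{3} + v_{10} = v_{4} + v_{8} + v_{9} ; sig = (2;(1,1,1))
  • {7,8}:  v_{7} + v_{8} = v_{2} + v_{3} + v_{6} ; sig = (2;(1,1,1))
  • {7,10}:  v_{7} + v_{10} = v_{2} + v_{4} + v_{6} + v_{9} ; sig = (2;(1,1,1,1))
  • {4,10}:  v_{4} + v_{10} = v_{2} + v_{6} + v_{8} + 2·v_{9} ; sig = (2;(1,1,1,2))
  • {1,10}:  v_{1} + v_{10} = v_{2} + 2·v_{5} + v_{6} ; sig = (2;(1,1,2))
  • {5,7}:  v_{5} + v_{7} = v_{1} + 2·v_{4} ; sig = (2;(1,2))
  • {7,9}:  v_{7} + v_{9} = v_{1} + 3·v_{4} ; sig = (2;(1,3))
  • {1,4,8}:  v_{1} + v_{4} + v_{8} = 0 ; sig = (3;())
  • {1,8,9}:  v_{1} + v_{8} + v_{9} = v_{5} ; sig = (3;(1))
  • {2,3,5,6}:  v_{2} + v_{3} + v_{5} + v_{6} = v_{4} ; sig = (4;(1))
  • {2,3,6,9}:  v_{2} + v_{3} + v_{6} + v_{9} = 2·v_{4} ; sig = (4;(2))
  • {1,2,3,4,6}:  v_{1} + v_{2} + v_{3} + v_{4} + v_{6} = v_{7} ; sig = (5;(1))
  • {2,5,6,8,9}:  v_{2} + v_{5} + v_{6} + v_{8} + v_{9} = v_{10} ; sig = (5;(1))

Sorted signature multiset PRS(X):
[(2;(1)), (2;(1,1,1)), (2;(1,1,1)), (2;(1,1,1,1)), (2;(1,1,1,2)), (2;(1,1,2)), (2;(1,2)), (2;(1,3)), (3;()), (3;(1)), (4;(1)), (4;(2)), (5;(1)), (5;(1))]


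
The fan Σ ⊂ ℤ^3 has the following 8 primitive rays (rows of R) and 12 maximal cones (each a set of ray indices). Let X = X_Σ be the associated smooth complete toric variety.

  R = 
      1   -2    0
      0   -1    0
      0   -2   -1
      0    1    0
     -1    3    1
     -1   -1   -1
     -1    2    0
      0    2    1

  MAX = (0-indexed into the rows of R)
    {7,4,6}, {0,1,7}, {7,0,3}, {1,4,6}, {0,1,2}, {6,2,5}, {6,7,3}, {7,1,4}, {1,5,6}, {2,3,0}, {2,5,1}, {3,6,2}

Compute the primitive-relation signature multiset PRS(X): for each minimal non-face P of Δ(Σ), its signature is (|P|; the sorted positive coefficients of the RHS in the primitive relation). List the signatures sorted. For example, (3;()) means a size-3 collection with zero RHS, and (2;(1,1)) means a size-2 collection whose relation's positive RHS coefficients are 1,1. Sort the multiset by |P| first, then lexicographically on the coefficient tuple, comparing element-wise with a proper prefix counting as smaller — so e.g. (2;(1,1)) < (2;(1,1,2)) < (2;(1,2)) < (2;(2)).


12 minimal non-faces of Δ(Σ) (on 8 rays):

  P = {0,6}:  v_{0} + v_{6} = 0  so sig = (2;())
  P = {1,3}:  v_{1} + v_{3} = 0  so sig = (2;())
  P = {2,7}:  v_{2} + v_{7} = 0  so sig = (2;())
  P = {0,4}:  v_{0} + v_{4} = v_{1} + v_{7}  so sig = (2;(1,1))
  P = {0,5}:  v_{0} + v_{5} = v_{1} + v_{2}  so sig = (2;(1,1))
  P = {2,4}:  v_{2} + v_{4} = v_{1} + v_{6}  so sig = (2;(1,1))
  P = {3,4}:  v_{3} + v_{4} = v_{6} + v_{7}  so sig = (2;(1,1))
  P = {3,5}:  v_{3} + v_{5} = v_{2} + v_{6}  so sig = (2;(1,1))
  P = {5,7}:  v_{5} + v_{7} = v_{1} + v_{6}  so sig = (2;(1,1))
  P = {4,5}:  v_{4} + v_{5} = 2·v_{1} + 2·v_{6}  so sig = (2;(2,2))
  P = {1,2,6}:  v_{1} + v_{2} + v_{6} = v_{5}  so sig = (3;(1))
  P = {1,6,7}:  v_{1} + v_{6} + v_{7} = v_{4}  so sig = (3;(1))

so the primitive-relation signature multiset is
[(2;()), (2;()), (2;()), (2;(1,1)), (2;(1,1)), (2;(1,1)), (2;(1,1)), (2;(1,1)), (2;(1,1)), (2;(2,2)), (3;(1)), (3;(1))]
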